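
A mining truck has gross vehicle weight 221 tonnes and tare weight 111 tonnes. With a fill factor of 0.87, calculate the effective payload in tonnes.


95.7 tonnes

Maximum payload = gross - tare
= 221 - 111 = 110 tonnes
Effective payload = max payload * fill factor
= 110 * 0.87
= 95.7 tonnes


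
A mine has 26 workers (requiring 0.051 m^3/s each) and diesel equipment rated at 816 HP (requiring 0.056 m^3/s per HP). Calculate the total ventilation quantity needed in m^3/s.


47.022 m^3/s

Airflow for workers:
Q_people = 26 * 0.051 = 1.326 m^3/s
Airflow for diesel equipment:
Q_diesel = 816 * 0.056 = 45.696 m^3/s
Total ventilation:
Q_total = 1.326 + 45.696
= 47.022 m^3/s


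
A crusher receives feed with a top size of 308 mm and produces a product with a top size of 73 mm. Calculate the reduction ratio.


4.2192

Reduction ratio = feed size / product size
= 308 / 73
= 4.2192


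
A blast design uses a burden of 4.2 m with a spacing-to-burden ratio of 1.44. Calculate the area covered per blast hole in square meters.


First, find the spacing:
Spacing = burden * ratio = 4.2 * 1.44
= 6.048 m
Then, calculate the area:
Area = burden * spacing = 4.2 * 6.048
= 25.4016 m^2

25.4016 m^2


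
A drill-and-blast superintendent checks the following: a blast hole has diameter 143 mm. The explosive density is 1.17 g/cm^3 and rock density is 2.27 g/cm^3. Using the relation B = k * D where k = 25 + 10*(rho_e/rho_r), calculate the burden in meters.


4.312 m

First, compute k:
rho_e / rho_r = 1.17 / 2.27 = 0.5154185022
k = 25 + 10 * 0.5154185022 = 30.15418502
Then, compute burden:
B = k * D / 1000 = 30.15418502 * 143 / 1000
= 4312.048458 / 1000
= 4.312 m


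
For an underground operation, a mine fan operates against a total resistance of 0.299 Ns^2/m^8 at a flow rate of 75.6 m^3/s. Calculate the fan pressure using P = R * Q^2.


Compute Q^2:
Q^2 = 75.6^2 = 5715.36
Compute pressure:
P = R * Q^2 = 0.299 * 5715.36
= 1708.8926 Pa

1708.8926 Pa


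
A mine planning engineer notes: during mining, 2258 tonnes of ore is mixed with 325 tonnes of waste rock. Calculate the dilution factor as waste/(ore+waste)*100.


Total material = ore + waste
= 2258 + 325 = 2583 tonnes
Dilution = waste / total * 100
= 325 / 2583 * 100
= 0.1258226868 * 100
= 12.5823%

12.5823%


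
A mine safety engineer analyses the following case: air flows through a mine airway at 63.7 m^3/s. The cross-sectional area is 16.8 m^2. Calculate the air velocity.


Velocity = flow rate / cross-sectional area
= 63.7 / 16.8
= 3.7917 m/s

3.7917 m/s


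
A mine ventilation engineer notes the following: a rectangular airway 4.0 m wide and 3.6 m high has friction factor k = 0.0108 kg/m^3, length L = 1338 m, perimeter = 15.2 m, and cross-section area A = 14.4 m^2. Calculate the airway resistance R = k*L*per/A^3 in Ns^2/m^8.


Compute the numerator:
k * L * per = 0.0108 * 1338 * 15.2
= 219.64608
Compute the denominator:
A^3 = 14.4^3 = 2985.984
Resistance:
R = 219.64608 / 2985.984
= 0.0736 Ns^2/m^8

0.0736 Ns^2/m^8


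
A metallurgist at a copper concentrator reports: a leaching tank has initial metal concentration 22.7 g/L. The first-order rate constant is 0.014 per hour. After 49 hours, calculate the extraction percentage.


Compute the exponent:
-k * t = -0.014 * 49 = -0.686
Remaining concentration:
C = 22.7 * exp(-0.686)
= 22.7 * 0.5035863913
= 11.43141108 g/L
Extracted = 22.7 - 11.43141108 = 11.26858892 g/L
Extraction % = 11.26858892 / 22.7 * 100
= 49.6414%

49.6414%


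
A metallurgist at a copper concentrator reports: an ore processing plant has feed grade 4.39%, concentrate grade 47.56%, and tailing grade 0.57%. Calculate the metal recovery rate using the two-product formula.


Using the two-product formula:
R = 100 * c * (f - t) / (f * (c - t))
Numerator = 100 * 47.56 * (4.39 - 0.57)
= 100 * 47.56 * 3.82
= 18167.92
Denominator = 4.39 * (47.56 - 0.57)
= 4.39 * 46.99
= 206.2861
R = 18167.92 / 206.2861
= 88.0715%

88.0715%


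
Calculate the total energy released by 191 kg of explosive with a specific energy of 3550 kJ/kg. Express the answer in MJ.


Energy = mass * specific_energy / 1000
= 191 * 3550 / 1000
= 678050 / 1000
= 678.05 MJ

678.05 MJ


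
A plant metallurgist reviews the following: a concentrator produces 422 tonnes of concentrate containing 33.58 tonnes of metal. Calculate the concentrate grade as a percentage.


7.9573%

Grade = (metal in concentrate / concentrate mass) * 100
= (33.58 / 422) * 100
= 0.07957345972 * 100
= 7.9573%


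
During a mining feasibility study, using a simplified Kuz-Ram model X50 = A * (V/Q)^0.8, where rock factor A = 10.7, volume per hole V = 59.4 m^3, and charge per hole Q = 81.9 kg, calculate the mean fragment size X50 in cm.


Compute V/Q:
V/Q = 59.4 / 81.9 = 0.7252747253
Raise to the power 0.8:
(V/Q)^0.8 = 0.7252747253^0.8 = 0.7733962012
Multiply by A:
X50 = 10.7 * 0.7733962012
= 8.2753 cm

8.2753 cm


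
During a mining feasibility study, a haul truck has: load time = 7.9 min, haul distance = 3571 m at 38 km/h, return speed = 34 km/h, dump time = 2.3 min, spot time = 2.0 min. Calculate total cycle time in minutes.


Convert haul speed to m/min: 38 * 1000/60 = 633.3333333 m/min
Haul time = 3571 / 633.3333333 = 5.638421053 min
Convert return speed to m/min: 34 * 1000/60 = 566.6666667 m/min
Return time = 3571 / 566.6666667 = 6.301764706 min
Total cycle time:
= 7.9 + 5.638421053 + 2.3 + 6.301764706 + 2.0
= 24.1402 min

24.1402 min


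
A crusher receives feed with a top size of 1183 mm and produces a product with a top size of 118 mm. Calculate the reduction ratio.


10.0254

Reduction ratio = feed size / product size
= 1183 / 118
= 10.0254


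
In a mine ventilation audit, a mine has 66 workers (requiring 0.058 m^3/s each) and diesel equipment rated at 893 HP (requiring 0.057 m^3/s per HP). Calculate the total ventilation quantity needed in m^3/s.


54.729 m^3/s

Airflow for workers:
Q_people = 66 * 0.058 = 3.828 m^3/s
Airflow for diesel equipment:
Q_diesel = 893 * 0.057 = 50.901 m^3/s
Total ventilation:
Q_total = 3.828 + 50.901
= 54.729 m^3/s


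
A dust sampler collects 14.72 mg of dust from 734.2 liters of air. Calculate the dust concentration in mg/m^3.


20.049 mg/m^3

Convert liters to m^3: 1 m^3 = 1000 L
Concentration = mass / volume * 1000
= 14.72 / 734.2 * 1000
= 0.02004903296 * 1000
= 20.049 mg/m^3


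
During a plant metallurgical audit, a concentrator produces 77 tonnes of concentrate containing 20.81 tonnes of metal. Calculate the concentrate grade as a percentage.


Grade = (metal in concentrate / concentrate mass) * 100
= (20.81 / 77) * 100
= 0.2702597403 * 100
= 27.026%

27.026%


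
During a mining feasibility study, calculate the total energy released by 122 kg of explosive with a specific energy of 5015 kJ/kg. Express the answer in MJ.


Energy = mass * specific_energy / 1000
= 122 * 5015 / 1000
= 611830 / 1000
= 611.83 MJ

611.83 MJ


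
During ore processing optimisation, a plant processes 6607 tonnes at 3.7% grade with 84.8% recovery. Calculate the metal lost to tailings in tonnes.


Total metal in feed:
= 6607 * 3.7 / 100 = 244.459 tonnes
Metal recovered:
= 244.459 * 84.8 / 100 = 207.301232 tonnes
Metal lost to tailings:
= 244.459 - 207.301232
= 37.1578 tonnes

37.1578 tonnes


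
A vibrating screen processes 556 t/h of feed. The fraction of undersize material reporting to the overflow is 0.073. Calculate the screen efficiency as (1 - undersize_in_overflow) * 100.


Screen efficiency = (1 - fraction of undersize in overflow) * 100
= (1 - 0.073) * 100
= 0.927 * 100
= 92.7%

92.7%


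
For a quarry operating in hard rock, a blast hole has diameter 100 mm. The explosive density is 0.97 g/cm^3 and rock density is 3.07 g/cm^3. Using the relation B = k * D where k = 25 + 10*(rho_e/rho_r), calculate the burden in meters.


2.816 m

First, compute k:
rho_e / rho_r = 0.97 / 3.07 = 0.3159609121
k = 25 + 10 * 0.3159609121 = 28.15960912
Then, compute burden:
B = k * D / 1000 = 28.15960912 * 100 / 1000
= 2815.960912 / 1000
= 2.816 m


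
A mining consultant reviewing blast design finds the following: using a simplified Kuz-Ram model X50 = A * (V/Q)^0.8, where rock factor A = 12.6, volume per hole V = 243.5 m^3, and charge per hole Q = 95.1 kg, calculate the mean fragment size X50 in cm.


Compute V/Q:
V/Q = 243.5 / 95.1 = 2.560462671
Raise to the power 0.8:
(V/Q)^0.8 = 2.560462671^0.8 = 2.121557266
Multiply by A:
X50 = 12.6 * 2.121557266
= 26.7316 cm

26.7316 cm


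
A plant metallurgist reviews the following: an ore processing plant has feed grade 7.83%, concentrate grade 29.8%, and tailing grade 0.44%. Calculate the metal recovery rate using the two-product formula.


95.795%

Using the two-product formula:
R = 100 * c * (f - t) / (f * (c - t))
Numerator = 100 * 29.8 * (7.83 - 0.44)
= 100 * 29.8 * 7.39
= 22022.2
Denominator = 7.83 * (29.8 - 0.44)
= 7.83 * 29.36
= 229.8888
R = 22022.2 / 229.8888
= 95.795%


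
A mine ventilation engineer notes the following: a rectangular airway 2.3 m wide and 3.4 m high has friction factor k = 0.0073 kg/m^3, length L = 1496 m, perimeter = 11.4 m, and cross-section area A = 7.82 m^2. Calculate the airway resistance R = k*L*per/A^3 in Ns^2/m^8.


Compute the numerator:
k * L * per = 0.0073 * 1496 * 11.4
= 124.49712
Compute the denominator:
A^3 = 7.82^3 = 478.211768
Resistance:
R = 124.49712 / 478.211768
= 0.2603 Ns^2/m^8

0.2603 Ns^2/m^8


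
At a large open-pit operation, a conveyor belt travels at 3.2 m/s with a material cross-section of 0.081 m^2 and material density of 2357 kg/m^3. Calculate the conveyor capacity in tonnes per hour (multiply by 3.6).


Volumetric flow = speed * area
= 3.2 * 0.081 = 0.2592 m^3/s
Mass flow = volumetric * density
= 0.2592 * 2357 = 610.9344 kg/s
Convert to t/h: multiply by 3.6
Capacity = 610.9344 * 3.6
= 2199.3638 t/h

2199.3638 t/h


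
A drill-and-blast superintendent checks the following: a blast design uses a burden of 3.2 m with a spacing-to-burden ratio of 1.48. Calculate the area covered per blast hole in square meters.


15.1552 m^2

First, find the spacing:
Spacing = burden * ratio = 3.2 * 1.48
= 4.736 m
Then, calculate the area:
Area = burden * spacing = 3.2 * 4.736
= 15.1552 m^2


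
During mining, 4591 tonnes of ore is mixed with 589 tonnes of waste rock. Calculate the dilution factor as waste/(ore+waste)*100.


11.3707%

Total material = ore + waste
= 4591 + 589 = 5180 tonnes
Dilution = waste / total * 100
= 589 / 5180 * 100
= 0.1137065637 * 100
= 11.3707%


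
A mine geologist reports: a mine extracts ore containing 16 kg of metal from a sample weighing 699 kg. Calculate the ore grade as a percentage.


2.289%

Ore grade = (metal mass / ore mass) * 100
= (16 / 699) * 100
= 0.02288984263 * 100
= 2.289%


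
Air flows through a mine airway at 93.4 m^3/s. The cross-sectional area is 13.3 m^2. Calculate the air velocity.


Velocity = flow rate / cross-sectional area
= 93.4 / 13.3
= 7.0226 m/s

7.0226 m/s


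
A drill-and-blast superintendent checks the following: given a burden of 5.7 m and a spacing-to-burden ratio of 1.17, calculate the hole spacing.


6.669 m

Spacing = burden * ratio
= 5.7 * 1.17
= 6.669 m


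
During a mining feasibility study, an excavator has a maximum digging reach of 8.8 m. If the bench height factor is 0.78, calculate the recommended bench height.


6.864 m

Bench height = reach * factor
= 8.8 * 0.78
= 6.864 m


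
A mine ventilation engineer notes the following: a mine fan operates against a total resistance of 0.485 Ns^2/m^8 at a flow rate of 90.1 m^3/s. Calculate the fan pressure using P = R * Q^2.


3937.2349 Pa

Compute Q^2:
Q^2 = 90.1^2 = 8118.01
Compute pressure:
P = R * Q^2 = 0.485 * 8118.01
= 3937.2349 Pa


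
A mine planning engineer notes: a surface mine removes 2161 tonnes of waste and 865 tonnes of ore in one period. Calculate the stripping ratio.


Stripping ratio = waste tonnage / ore tonnage
= 2161 / 865
= 2.4983

2.4983


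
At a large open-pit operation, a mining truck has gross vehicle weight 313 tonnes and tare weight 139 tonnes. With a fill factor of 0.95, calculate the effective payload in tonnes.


165.3 tonnes

Maximum payload = gross - tare
= 313 - 139 = 174 tonnes
Effective payload = max payload * fill factor
= 174 * 0.95
= 165.3 tonnes


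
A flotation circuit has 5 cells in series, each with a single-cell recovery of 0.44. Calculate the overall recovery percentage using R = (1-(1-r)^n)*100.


Complement of single-cell recovery:
1 - r = 1 - 0.44 = 0.56
Raise to power n:
(1 - r)^5 = 0.56^5 = 0.0550731776
Overall recovery:
R = (1 - 0.0550731776) * 100
= 94.4927%

94.4927%


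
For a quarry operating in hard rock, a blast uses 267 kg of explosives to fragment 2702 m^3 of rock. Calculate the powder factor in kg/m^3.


0.0988 kg/m^3

Powder factor = explosive mass / rock volume
= 267 / 2702
= 0.0988 kg/m^3


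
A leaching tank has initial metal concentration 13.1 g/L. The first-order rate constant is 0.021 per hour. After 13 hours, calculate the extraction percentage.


23.8907%

Compute the exponent:
-k * t = -0.021 * 13 = -0.273
Remaining concentration:
C = 13.1 * exp(-0.273)
= 13.1 * 0.7610927876
= 9.970315518 g/L
Extracted = 13.1 - 9.970315518 = 3.129684482 g/L
Extraction % = 3.129684482 / 13.1 * 100
= 23.8907%


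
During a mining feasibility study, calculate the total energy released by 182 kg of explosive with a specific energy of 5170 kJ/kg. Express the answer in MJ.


940.94 MJ

Energy = mass * specific_energy / 1000
= 182 * 5170 / 1000
= 940940 / 1000
= 940.94 MJ


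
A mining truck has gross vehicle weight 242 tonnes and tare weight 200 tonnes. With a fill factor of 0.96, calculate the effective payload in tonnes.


Maximum payload = gross - tare
= 242 - 200 = 42 tonnes
Effective payload = max payload * fill factor
= 42 * 0.96
= 40.32 tonnes

40.32 tonnes


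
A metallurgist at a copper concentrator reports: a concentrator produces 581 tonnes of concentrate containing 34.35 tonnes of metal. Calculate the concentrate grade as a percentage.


Grade = (metal in concentrate / concentrate mass) * 100
= (34.35 / 581) * 100
= 0.0591222031 * 100
= 5.9122%

5.9122%


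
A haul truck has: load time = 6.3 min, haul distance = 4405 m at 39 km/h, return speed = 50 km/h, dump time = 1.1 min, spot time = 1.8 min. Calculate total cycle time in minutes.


Convert haul speed to m/min: 39 * 1000/60 = 650 m/min
Haul time = 4405 / 650 = 6.776923077 min
Convert return speed to m/min: 50 * 1000/60 = 833.3333333 m/min
Return time = 4405 / 833.3333333 = 5.286 min
Total cycle time:
= 6.3 + 6.776923077 + 1.1 + 5.286 + 1.8
= 21.2629 min

21.2629 min


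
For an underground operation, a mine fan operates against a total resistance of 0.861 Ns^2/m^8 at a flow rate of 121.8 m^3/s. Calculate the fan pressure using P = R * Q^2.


12773.1416 Pa

Compute Q^2:
Q^2 = 121.8^2 = 14835.24
Compute pressure:
P = R * Q^2 = 0.861 * 14835.24
= 12773.1416 Pa


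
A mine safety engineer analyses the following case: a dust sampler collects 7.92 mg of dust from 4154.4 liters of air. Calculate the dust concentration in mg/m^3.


1.9064 mg/m^3

Convert liters to m^3: 1 m^3 = 1000 L
Concentration = mass / volume * 1000
= 7.92 / 4154.4 * 1000
= 0.001906412478 * 1000
= 1.9064 mg/m^3


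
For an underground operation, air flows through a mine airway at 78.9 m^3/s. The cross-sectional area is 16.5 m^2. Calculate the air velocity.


Velocity = flow rate / cross-sectional area
= 78.9 / 16.5
= 4.7818 m/s

4.7818 m/s


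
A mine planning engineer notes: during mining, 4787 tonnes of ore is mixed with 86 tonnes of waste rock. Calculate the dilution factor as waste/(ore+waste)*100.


1.7648%

Total material = ore + waste
= 4787 + 86 = 4873 tonnes
Dilution = waste / total * 100
= 86 / 4873 * 100
= 0.01764826596 * 100
= 1.7648%


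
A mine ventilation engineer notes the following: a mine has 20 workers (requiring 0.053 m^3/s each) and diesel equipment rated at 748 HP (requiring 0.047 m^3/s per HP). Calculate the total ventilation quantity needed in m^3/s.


Airflow for workers:
Q_people = 20 * 0.053 = 1.06 m^3/s
Airflow for diesel equipment:
Q_diesel = 748 * 0.047 = 35.156 m^3/s
Total ventilation:
Q_total = 1.06 + 35.156
= 36.216 m^3/s

36.216 m^3/s


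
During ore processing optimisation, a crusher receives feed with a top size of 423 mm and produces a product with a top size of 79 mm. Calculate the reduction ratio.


5.3544

Reduction ratio = feed size / product size
= 423 / 79
= 5.3544


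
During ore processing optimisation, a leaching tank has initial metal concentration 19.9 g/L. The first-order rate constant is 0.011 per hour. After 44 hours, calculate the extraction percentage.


38.3687%

Compute the exponent:
-k * t = -0.011 * 44 = -0.484
Remaining concentration:
C = 19.9 * exp(-0.484)
= 19.9 * 0.6163132019
= 12.26463272 g/L
Extracted = 19.9 - 12.26463272 = 7.635367282 g/L
Extraction % = 7.635367282 / 19.9 * 100
= 38.3687%


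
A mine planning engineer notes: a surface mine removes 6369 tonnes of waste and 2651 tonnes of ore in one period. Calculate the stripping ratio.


Stripping ratio = waste tonnage / ore tonnage
= 6369 / 2651
= 2.4025

2.4025


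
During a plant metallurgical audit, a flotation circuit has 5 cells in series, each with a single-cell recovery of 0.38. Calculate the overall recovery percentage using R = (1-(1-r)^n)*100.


Complement of single-cell recovery:
1 - r = 1 - 0.38 = 0.62
Raise to power n:
(1 - r)^5 = 0.62^5 = 0.0916132832
Overall recovery:
R = (1 - 0.0916132832) * 100
= 90.8387%

90.8387%


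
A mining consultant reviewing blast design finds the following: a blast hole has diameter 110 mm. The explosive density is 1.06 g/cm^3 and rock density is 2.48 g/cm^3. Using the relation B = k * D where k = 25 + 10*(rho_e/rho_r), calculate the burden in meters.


First, compute k:
rho_e / rho_r = 1.06 / 2.48 = 0.4274193548
k = 25 + 10 * 0.4274193548 = 29.27419355
Then, compute burden:
B = k * D / 1000 = 29.27419355 * 110 / 1000
= 3220.16129 / 1000
= 3.2202 m

3.2202 m


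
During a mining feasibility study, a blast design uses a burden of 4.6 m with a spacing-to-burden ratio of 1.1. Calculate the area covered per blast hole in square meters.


First, find the spacing:
Spacing = burden * ratio = 4.6 * 1.1
= 5.06 m
Then, calculate the area:
Area = burden * spacing = 4.6 * 5.06
= 23.276 m^2

23.276 m^2


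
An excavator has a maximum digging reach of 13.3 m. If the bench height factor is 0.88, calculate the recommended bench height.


Bench height = reach * factor
= 13.3 * 0.88
= 11.704 m

11.704 m


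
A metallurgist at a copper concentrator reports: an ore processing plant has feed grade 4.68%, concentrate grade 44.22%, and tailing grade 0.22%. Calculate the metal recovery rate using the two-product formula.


95.7756%

Using the two-product formula:
R = 100 * c * (f - t) / (f * (c - t))
Numerator = 100 * 44.22 * (4.68 - 0.22)
= 100 * 44.22 * 4.46
= 19722.12
Denominator = 4.68 * (44.22 - 0.22)
= 4.68 * 44.0
= 205.92
R = 19722.12 / 205.92
= 95.7756%


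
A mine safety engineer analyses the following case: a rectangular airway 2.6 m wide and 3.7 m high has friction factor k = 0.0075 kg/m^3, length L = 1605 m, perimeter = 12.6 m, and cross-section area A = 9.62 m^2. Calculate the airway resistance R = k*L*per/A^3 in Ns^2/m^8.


Compute the numerator:
k * L * per = 0.0075 * 1605 * 12.6
= 151.6725
Compute the denominator:
A^3 = 9.62^3 = 890.277128
Resistance:
R = 151.6725 / 890.277128
= 0.1704 Ns^2/m^8

0.1704 Ns^2/m^8


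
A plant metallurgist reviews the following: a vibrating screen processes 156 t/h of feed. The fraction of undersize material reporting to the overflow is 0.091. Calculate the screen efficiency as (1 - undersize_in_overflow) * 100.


Screen efficiency = (1 - fraction of undersize in overflow) * 100
= (1 - 0.091) * 100
= 0.909 * 100
= 90.9%

90.9%


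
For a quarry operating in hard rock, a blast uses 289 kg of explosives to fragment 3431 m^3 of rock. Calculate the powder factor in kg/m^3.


0.0842 kg/m^3

Powder factor = explosive mass / rock volume
= 289 / 3431
= 0.0842 kg/m^3


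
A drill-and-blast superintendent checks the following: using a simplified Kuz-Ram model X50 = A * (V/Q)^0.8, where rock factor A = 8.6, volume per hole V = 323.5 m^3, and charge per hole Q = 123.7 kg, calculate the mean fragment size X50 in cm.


Compute V/Q:
V/Q = 323.5 / 123.7 = 2.61519806
Raise to the power 0.8:
(V/Q)^0.8 = 2.61519806^0.8 = 2.157762635
Multiply by A:
X50 = 8.6 * 2.157762635
= 18.5568 cm

18.5568 cm


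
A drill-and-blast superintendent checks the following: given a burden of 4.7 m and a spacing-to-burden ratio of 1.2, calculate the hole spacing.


Spacing = burden * ratio
= 4.7 * 1.2
= 5.64 m

5.64 m


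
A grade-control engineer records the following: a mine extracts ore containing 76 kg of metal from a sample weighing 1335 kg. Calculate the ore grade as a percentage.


5.6929%

Ore grade = (metal mass / ore mass) * 100
= (76 / 1335) * 100
= 0.05692883895 * 100
= 5.6929%


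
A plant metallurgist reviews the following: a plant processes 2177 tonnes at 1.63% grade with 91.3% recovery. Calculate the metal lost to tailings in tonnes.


Total metal in feed:
= 2177 * 1.63 / 100 = 35.4851 tonnes
Metal recovered:
= 35.4851 * 91.3 / 100 = 32.3978963 tonnes
Metal lost to tailings:
= 35.4851 - 32.3978963
= 3.0872 tonnes

3.0872 tonnes


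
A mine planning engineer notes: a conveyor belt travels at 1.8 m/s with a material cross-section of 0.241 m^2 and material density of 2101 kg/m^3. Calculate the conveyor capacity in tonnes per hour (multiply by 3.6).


3281.0897 t/h

Volumetric flow = speed * area
= 1.8 * 0.241 = 0.4338 m^3/s
Mass flow = volumetric * density
= 0.4338 * 2101 = 911.4138 kg/s
Convert to t/h: multiply by 3.6
Capacity = 911.4138 * 3.6
= 3281.0897 t/h


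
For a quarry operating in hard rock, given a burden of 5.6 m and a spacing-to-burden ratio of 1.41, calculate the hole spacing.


Spacing = burden * ratio
= 5.6 * 1.41
= 7.896 m

7.896 m


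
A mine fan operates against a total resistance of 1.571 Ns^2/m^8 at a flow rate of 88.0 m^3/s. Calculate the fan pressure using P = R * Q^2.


12165.824 Pa

Compute Q^2:
Q^2 = 88.0^2 = 7744.0
Compute pressure:
P = R * Q^2 = 1.571 * 7744.0
= 12165.824 Pa


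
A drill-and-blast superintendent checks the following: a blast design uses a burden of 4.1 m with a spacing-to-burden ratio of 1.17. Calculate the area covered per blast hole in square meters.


19.6677 m^2

First, find the spacing:
Spacing = burden * ratio = 4.1 * 1.17
= 4.797 m
Then, calculate the area:
Area = burden * spacing = 4.1 * 4.797
= 19.6677 m^2


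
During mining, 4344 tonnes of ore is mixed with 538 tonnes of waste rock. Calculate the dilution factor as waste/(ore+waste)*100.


11.0201%

Total material = ore + waste
= 4344 + 538 = 4882 tonnes
Dilution = waste / total * 100
= 538 / 4882 * 100
= 0.1102007374 * 100
= 11.0201%


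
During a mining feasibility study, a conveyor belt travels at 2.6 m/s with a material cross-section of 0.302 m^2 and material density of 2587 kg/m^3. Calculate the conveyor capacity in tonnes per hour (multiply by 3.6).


7312.7246 t/h

Volumetric flow = speed * area
= 2.6 * 0.302 = 0.7852 m^3/s
Mass flow = volumetric * density
= 0.7852 * 2587 = 2031.3124 kg/s
Convert to t/h: multiply by 3.6
Capacity = 2031.3124 * 3.6
= 7312.7246 t/h


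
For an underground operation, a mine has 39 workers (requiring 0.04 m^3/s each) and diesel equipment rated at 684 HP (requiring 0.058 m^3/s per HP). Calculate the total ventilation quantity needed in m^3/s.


41.232 m^3/s

Airflow for workers:
Q_people = 39 * 0.04 = 1.56 m^3/s
Airflow for diesel equipment:
Q_diesel = 684 * 0.058 = 39.672 m^3/s
Total ventilation:
Q_total = 1.56 + 39.672
= 41.232 m^3/s


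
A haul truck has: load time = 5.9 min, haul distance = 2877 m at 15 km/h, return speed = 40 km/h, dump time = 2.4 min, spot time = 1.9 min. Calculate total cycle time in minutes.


26.0235 min

Convert haul speed to m/min: 15 * 1000/60 = 250 m/min
Haul time = 2877 / 250 = 11.508 min
Convert return speed to m/min: 40 * 1000/60 = 666.6666667 m/min
Return time = 2877 / 666.6666667 = 4.3155 min
Total cycle time:
= 5.9 + 11.508 + 2.4 + 4.3155 + 1.9
= 26.0235 min


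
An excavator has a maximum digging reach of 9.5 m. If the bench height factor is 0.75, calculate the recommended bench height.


7.125 m

Bench height = reach * factor
= 9.5 * 0.75
= 7.125 m


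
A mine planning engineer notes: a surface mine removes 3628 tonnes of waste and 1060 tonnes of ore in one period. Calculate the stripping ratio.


3.4226

Stripping ratio = waste tonnage / ore tonnage
= 3628 / 1060
= 3.4226


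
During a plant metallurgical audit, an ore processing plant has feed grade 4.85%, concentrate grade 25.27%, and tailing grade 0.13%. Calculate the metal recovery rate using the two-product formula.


97.8228%

Using the two-product formula:
R = 100 * c * (f - t) / (f * (c - t))
Numerator = 100 * 25.27 * (4.85 - 0.13)
= 100 * 25.27 * 4.72
= 11927.44
Denominator = 4.85 * (25.27 - 0.13)
= 4.85 * 25.14
= 121.929
R = 11927.44 / 121.929
= 97.8228%


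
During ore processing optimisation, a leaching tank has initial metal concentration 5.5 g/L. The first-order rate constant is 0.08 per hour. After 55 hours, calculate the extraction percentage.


98.7723%

Compute the exponent:
-k * t = -0.08 * 55 = -4.4
Remaining concentration:
C = 5.5 * exp(-4.4)
= 5.5 * 0.0122773399
= 0.06752536947 g/L
Extracted = 5.5 - 0.06752536947 = 5.432474631 g/L
Extraction % = 5.432474631 / 5.5 * 100
= 98.7723%


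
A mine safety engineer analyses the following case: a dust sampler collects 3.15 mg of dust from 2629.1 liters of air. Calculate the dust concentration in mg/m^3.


1.1981 mg/m^3

Convert liters to m^3: 1 m^3 = 1000 L
Concentration = mass / volume * 1000
= 3.15 / 2629.1 * 1000
= 0.001198128637 * 1000
= 1.1981 mg/m^3


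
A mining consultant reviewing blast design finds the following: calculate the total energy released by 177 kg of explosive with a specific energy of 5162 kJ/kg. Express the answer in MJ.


913.674 MJ

Energy = mass * specific_energy / 1000
= 177 * 5162 / 1000
= 913674 / 1000
= 913.674 MJ


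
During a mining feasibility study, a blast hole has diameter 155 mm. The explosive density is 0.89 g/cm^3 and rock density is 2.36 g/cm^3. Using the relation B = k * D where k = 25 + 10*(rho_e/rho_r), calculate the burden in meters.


First, compute k:
rho_e / rho_r = 0.89 / 2.36 = 0.3771186441
k = 25 + 10 * 0.3771186441 = 28.77118644
Then, compute burden:
B = k * D / 1000 = 28.77118644 * 155 / 1000
= 4459.533898 / 1000
= 4.4595 m

4.4595 m


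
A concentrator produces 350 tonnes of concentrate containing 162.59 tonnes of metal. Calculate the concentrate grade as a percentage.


Grade = (metal in concentrate / concentrate mass) * 100
= (162.59 / 350) * 100
= 0.4645428571 * 100
= 46.4543%

46.4543%


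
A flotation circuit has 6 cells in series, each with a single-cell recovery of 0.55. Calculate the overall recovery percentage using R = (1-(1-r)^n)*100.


Complement of single-cell recovery:
1 - r = 1 - 0.55 = 0.45
Raise to power n:
(1 - r)^6 = 0.45^6 = 0.008303765625
Overall recovery:
R = (1 - 0.008303765625) * 100
= 99.1696%

99.1696%


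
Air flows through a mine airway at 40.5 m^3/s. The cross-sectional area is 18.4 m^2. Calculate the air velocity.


Velocity = flow rate / cross-sectional area
= 40.5 / 18.4
= 2.2011 m/s

2.2011 m/s


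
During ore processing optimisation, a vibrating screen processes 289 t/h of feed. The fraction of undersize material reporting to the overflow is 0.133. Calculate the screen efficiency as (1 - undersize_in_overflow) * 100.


86.7%

Screen efficiency = (1 - fraction of undersize in overflow) * 100
= (1 - 0.133) * 100
= 0.867 * 100
= 86.7%


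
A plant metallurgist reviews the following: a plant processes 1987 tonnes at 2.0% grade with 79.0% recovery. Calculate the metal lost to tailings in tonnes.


8.3454 tonnes

Total metal in feed:
= 1987 * 2.0 / 100 = 39.74 tonnes
Metal recovered:
= 39.74 * 79.0 / 100 = 31.3946 tonnes
Metal lost to tailings:
= 39.74 - 31.3946
= 8.3454 tonnes


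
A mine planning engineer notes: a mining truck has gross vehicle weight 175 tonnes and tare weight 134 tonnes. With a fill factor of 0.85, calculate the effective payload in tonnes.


34.85 tonnes

Maximum payload = gross - tare
= 175 - 134 = 41 tonnes
Effective payload = max payload * fill factor
= 41 * 0.85
= 34.85 tonnes


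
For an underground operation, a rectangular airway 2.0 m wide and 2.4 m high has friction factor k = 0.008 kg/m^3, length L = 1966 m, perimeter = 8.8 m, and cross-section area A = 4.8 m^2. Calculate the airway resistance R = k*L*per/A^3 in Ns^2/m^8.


1.2515 Ns^2/m^8

Compute the numerator:
k * L * per = 0.008 * 1966 * 8.8
= 138.4064
Compute the denominator:
A^3 = 4.8^3 = 110.592
Resistance:
R = 138.4064 / 110.592
= 1.2515 Ns^2/m^8


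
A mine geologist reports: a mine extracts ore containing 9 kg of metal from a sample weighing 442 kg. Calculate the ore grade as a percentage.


2.0362%

Ore grade = (metal mass / ore mass) * 100
= (9 / 442) * 100
= 0.02036199095 * 100
= 2.0362%


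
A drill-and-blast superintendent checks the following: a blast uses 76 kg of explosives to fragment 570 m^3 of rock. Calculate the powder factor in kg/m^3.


0.1333 kg/m^3

Powder factor = explosive mass / rock volume
= 76 / 570
= 0.1333 kg/m^3


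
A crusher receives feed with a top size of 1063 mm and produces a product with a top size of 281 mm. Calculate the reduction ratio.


Reduction ratio = feed size / product size
= 1063 / 281
= 3.7829

3.7829


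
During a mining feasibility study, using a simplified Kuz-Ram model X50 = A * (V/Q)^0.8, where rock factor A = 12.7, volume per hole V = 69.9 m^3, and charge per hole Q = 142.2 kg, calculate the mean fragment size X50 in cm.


Compute V/Q:
V/Q = 69.9 / 142.2 = 0.4915611814
Raise to the power 0.8:
(V/Q)^0.8 = 0.4915611814^0.8 = 0.5665810742
Multiply by A:
X50 = 12.7 * 0.5665810742
= 7.1956 cm

7.1956 cm


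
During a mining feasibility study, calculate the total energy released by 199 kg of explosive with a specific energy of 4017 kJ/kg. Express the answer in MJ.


Energy = mass * specific_energy / 1000
= 199 * 4017 / 1000
= 799383 / 1000
= 799.383 MJ

799.383 MJ


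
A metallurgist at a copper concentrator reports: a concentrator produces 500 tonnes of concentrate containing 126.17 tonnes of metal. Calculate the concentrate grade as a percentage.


Grade = (metal in concentrate / concentrate mass) * 100
= (126.17 / 500) * 100
= 0.25234 * 100
= 25.234%

25.234%


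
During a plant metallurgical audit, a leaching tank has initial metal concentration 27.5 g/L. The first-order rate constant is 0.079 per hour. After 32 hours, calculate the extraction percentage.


Compute the exponent:
-k * t = -0.079 * 32 = -2.528
Remaining concentration:
C = 27.5 * exp(-2.528)
= 27.5 * 0.07981849775
= 2.195008688 g/L
Extracted = 27.5 - 2.195008688 = 25.30499131 g/L
Extraction % = 25.30499131 / 27.5 * 100
= 92.0182%

92.0182%


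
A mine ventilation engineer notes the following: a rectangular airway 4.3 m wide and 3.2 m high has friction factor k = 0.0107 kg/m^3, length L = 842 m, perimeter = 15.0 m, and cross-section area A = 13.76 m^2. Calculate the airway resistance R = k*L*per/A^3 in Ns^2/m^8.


Compute the numerator:
k * L * per = 0.0107 * 842 * 15.0
= 135.141
Compute the denominator:
A^3 = 13.76^3 = 2605.285376
Resistance:
R = 135.141 / 2605.285376
= 0.0519 Ns^2/m^8

0.0519 Ns^2/m^8


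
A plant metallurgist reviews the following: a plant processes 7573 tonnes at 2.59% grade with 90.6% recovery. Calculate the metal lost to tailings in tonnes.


18.4372 tonnes

Total metal in feed:
= 7573 * 2.59 / 100 = 196.1407 tonnes
Metal recovered:
= 196.1407 * 90.6 / 100 = 177.7034742 tonnes
Metal lost to tailings:
= 196.1407 - 177.7034742
= 18.4372 tonnes


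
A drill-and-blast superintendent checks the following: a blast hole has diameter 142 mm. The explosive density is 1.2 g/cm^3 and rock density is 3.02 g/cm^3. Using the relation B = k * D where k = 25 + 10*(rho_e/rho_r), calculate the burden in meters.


First, compute k:
rho_e / rho_r = 1.2 / 3.02 = 0.3973509934
k = 25 + 10 * 0.3973509934 = 28.97350993
Then, compute burden:
B = k * D / 1000 = 28.97350993 * 142 / 1000
= 4114.238411 / 1000
= 4.1142 m

4.1142 m


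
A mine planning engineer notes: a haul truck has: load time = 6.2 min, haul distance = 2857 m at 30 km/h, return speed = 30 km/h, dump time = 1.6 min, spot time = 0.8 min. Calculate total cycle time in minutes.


Convert haul speed to m/min: 30 * 1000/60 = 500 m/min
Haul time = 2857 / 500 = 5.714 min
Convert return speed to m/min: 30 * 1000/60 = 500 m/min
Return time = 2857 / 500 = 5.714 min
Total cycle time:
= 6.2 + 5.714 + 1.6 + 5.714 + 0.8
= 20.028 min

20.028 min


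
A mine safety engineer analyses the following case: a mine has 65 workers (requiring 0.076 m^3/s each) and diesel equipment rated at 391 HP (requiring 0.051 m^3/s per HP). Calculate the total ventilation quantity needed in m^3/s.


24.881 m^3/s

Airflow for workers:
Q_people = 65 * 0.076 = 4.94 m^3/s
Airflow for diesel equipment:
Q_diesel = 391 * 0.051 = 19.941 m^3/s
Total ventilation:
Q_total = 4.94 + 19.941
= 24.881 m^3/s


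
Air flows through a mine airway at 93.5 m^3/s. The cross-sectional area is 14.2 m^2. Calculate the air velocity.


Velocity = flow rate / cross-sectional area
= 93.5 / 14.2
= 6.5845 m/s

6.5845 m/s


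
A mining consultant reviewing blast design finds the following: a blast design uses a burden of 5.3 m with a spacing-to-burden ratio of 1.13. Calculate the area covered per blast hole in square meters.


First, find the spacing:
Spacing = burden * ratio = 5.3 * 1.13
= 5.989 m
Then, calculate the area:
Area = burden * spacing = 5.3 * 5.989
= 31.7417 m^2

31.7417 m^2


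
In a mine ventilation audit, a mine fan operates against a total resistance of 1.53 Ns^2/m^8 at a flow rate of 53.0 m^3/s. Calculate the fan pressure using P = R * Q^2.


4297.77 Pa

Compute Q^2:
Q^2 = 53.0^2 = 2809.0
Compute pressure:
P = R * Q^2 = 1.53 * 2809.0
= 4297.77 Pa


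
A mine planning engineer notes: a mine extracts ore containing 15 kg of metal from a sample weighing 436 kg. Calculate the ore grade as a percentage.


3.4404%

Ore grade = (metal mass / ore mass) * 100
= (15 / 436) * 100
= 0.03440366972 * 100
= 3.4404%


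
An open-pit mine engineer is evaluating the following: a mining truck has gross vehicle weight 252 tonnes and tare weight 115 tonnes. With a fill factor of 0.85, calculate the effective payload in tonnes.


116.45 tonnes

Maximum payload = gross - tare
= 252 - 115 = 137 tonnes
Effective payload = max payload * fill factor
= 137 * 0.85
= 116.45 tonnes


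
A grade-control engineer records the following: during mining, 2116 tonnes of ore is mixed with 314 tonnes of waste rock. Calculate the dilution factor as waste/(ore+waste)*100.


Total material = ore + waste
= 2116 + 314 = 2430 tonnes
Dilution = waste / total * 100
= 314 / 2430 * 100
= 0.129218107 * 100
= 12.9218%

12.9218%


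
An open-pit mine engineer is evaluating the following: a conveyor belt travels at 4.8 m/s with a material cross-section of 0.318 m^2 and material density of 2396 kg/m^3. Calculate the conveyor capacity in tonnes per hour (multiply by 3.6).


13166.1158 t/h

Volumetric flow = speed * area
= 4.8 * 0.318 = 1.5264 m^3/s
Mass flow = volumetric * density
= 1.5264 * 2396 = 3657.2544 kg/s
Convert to t/h: multiply by 3.6
Capacity = 3657.2544 * 3.6
= 13166.1158 t/h


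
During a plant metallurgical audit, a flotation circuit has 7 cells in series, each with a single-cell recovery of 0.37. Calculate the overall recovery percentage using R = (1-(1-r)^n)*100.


Complement of single-cell recovery:
1 - r = 1 - 0.37 = 0.63
Raise to power n:
(1 - r)^7 = 0.63^7 = 0.03938980639
Overall recovery:
R = (1 - 0.03938980639) * 100
= 96.061%

96.061%


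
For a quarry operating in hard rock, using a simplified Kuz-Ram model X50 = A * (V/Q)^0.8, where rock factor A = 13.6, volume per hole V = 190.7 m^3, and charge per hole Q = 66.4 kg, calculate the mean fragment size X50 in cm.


31.629 cm

Compute V/Q:
V/Q = 190.7 / 66.4 = 2.871987952
Raise to the power 0.8:
(V/Q)^0.8 = 2.871987952^0.8 = 2.325659291
Multiply by A:
X50 = 13.6 * 2.325659291
= 31.629 cm


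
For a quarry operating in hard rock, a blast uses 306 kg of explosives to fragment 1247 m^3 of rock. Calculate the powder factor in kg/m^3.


Powder factor = explosive mass / rock volume
= 306 / 1247
= 0.2454 kg/m^3

0.2454 kg/m^3


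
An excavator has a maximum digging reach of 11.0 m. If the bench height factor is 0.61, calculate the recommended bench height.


Bench height = reach * factor
= 11.0 * 0.61
= 6.71 m

6.71 m


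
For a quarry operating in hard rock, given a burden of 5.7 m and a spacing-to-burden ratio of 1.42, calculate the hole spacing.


8.094 m

Spacing = burden * ratio
= 5.7 * 1.42
= 8.094 m


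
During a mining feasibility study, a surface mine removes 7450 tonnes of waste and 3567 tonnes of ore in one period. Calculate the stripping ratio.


2.0886

Stripping ratio = waste tonnage / ore tonnage
= 7450 / 3567
= 2.0886


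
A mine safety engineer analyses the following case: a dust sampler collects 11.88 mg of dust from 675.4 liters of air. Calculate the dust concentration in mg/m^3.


17.5896 mg/m^3

Convert liters to m^3: 1 m^3 = 1000 L
Concentration = mass / volume * 1000
= 11.88 / 675.4 * 1000
= 0.01758957655 * 1000
= 17.5896 mg/m^3


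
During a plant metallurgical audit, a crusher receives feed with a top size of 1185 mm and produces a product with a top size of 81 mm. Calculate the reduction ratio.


14.6296

Reduction ratio = feed size / product size
= 1185 / 81
= 14.6296


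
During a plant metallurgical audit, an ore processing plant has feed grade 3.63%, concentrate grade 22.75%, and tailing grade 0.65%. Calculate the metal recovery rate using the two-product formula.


84.5082%

Using the two-product formula:
R = 100 * c * (f - t) / (f * (c - t))
Numerator = 100 * 22.75 * (3.63 - 0.65)
= 100 * 22.75 * 2.98
= 6779.5
Denominator = 3.63 * (22.75 - 0.65)
= 3.63 * 22.1
= 80.223
R = 6779.5 / 80.223
= 84.5082%


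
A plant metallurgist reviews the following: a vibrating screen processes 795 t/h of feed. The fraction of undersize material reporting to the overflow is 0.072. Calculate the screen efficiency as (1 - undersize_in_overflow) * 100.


Screen efficiency = (1 - fraction of undersize in overflow) * 100
= (1 - 0.072) * 100
= 0.928 * 100
= 92.8%

92.8%


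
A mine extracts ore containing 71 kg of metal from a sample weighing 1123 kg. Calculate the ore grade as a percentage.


Ore grade = (metal mass / ore mass) * 100
= (71 / 1123) * 100
= 0.06322350846 * 100
= 6.3224%

6.3224%


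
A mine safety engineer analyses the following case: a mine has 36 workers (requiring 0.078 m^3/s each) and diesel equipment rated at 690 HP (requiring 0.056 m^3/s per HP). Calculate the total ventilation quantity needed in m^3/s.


41.448 m^3/s

Airflow for workers:
Q_people = 36 * 0.078 = 2.808 m^3/s
Airflow for diesel equipment:
Q_diesel = 690 * 0.056 = 38.64 m^3/s
Total ventilation:
Q_total = 2.808 + 38.64
= 41.448 m^3/s


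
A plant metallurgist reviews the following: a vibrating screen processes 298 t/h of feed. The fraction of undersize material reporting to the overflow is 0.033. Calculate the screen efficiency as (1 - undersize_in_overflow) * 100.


Screen efficiency = (1 - fraction of undersize in overflow) * 100
= (1 - 0.033) * 100
= 0.967 * 100
= 96.7%

96.7%


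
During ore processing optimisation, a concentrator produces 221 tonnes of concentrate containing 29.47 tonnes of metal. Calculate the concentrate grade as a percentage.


Grade = (metal in concentrate / concentrate mass) * 100
= (29.47 / 221) * 100
= 0.1333484163 * 100
= 13.3348%

13.3348%
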